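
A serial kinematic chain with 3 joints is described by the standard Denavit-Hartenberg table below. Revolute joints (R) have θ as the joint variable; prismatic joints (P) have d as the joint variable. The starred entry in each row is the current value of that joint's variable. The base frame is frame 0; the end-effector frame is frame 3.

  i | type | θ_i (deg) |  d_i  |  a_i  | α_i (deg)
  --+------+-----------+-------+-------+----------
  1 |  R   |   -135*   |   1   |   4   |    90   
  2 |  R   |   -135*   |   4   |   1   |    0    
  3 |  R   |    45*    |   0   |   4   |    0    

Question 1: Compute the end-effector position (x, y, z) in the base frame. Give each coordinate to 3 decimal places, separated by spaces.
-5.157 0.500 -3.707

after link 1: o_1 = (-2.8284, -2.8284, 1.0000)
after link 2: o_2 = (-5.1569, 0.5000, 0.2929)
after link 3: o_3 = (-5.1569, 0.5000, -3.7071)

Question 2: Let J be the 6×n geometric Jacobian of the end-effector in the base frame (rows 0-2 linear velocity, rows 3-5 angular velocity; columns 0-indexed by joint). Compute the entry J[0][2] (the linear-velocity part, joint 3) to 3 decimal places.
axis z_2 = (-0.7071,0.7071,0.0000); lever o_n−o_2 = (0.0000,0.0000,-4.0000)
cross product → J_v[:, 2] = (-2.8284,-2.8284,-0.0000)
J_ω[:, 2] = z_2
entry J[0][2] = -2.8284

-2.828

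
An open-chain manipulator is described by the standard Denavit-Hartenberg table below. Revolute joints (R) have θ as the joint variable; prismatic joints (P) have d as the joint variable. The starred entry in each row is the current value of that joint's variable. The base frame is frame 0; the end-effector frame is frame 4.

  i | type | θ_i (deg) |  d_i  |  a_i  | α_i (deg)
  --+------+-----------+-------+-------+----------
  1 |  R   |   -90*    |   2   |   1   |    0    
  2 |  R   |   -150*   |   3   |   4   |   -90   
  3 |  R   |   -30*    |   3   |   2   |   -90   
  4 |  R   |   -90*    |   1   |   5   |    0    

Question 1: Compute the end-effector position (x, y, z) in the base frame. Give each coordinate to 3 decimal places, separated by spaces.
-10.044 0.397 5.134

after link 1: o_1 = (0.0000, -1.0000, 2.0000)
after link 2: o_2 = (-2.0000, 2.4641, 5.0000)
after link 3: o_3 = (-5.4641, 2.4641, 6.0000)
after link 4: o_4 = (-10.0442, 0.3971, 5.1340)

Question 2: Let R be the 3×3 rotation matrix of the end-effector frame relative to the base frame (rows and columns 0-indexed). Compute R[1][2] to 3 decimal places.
0.433

End-effector z-axis (col 2 of R) = (-0.2500,0.4330,-0.8660)
R[1][2] = 0.4330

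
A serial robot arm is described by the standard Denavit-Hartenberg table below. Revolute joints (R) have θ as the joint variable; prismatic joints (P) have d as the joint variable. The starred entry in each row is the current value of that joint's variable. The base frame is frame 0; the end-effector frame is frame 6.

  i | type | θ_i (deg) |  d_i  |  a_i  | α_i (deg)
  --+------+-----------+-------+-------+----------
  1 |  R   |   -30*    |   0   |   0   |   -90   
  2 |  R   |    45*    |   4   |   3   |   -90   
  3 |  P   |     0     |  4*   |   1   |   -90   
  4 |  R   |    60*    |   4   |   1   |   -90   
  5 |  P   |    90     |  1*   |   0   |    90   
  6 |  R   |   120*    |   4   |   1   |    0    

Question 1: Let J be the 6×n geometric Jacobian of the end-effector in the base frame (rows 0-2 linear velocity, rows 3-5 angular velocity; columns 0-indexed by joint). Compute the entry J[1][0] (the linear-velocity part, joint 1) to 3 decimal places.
3.514

axis z_0 = ẑ; lever o_n−o_0 = (3.5143,-2.6063,-2.5603)
cross product → J_v[:, 0] = (2.6063,3.5143,-0.0000)
J_ω[:, 0] = z_0
entry J[1][0] = 3.5143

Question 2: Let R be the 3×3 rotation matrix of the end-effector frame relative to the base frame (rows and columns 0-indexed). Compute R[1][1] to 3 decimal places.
End-effector y-axis (col 1 of R) = (-0.3209,-0.8147,-0.4830)
R[1][1] = -0.8147

-0.815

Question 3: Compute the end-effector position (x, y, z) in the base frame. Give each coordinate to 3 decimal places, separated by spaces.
3.514 -2.606 -2.560

after link 1: o_1 = (0.0000, 0.0000, 0.0000)
after link 2: o_2 = (3.8371, 2.4034, -2.1213)
after link 3: o_3 = (2.0000, 3.4641, -5.6569)
after link 4: o_4 = (0.8365, -0.4830, -5.3980)
after link 5: o_5 = (0.6124, -0.3536, -4.4321)
after link 6: o_6 = (3.5143, -2.6063, -2.5603)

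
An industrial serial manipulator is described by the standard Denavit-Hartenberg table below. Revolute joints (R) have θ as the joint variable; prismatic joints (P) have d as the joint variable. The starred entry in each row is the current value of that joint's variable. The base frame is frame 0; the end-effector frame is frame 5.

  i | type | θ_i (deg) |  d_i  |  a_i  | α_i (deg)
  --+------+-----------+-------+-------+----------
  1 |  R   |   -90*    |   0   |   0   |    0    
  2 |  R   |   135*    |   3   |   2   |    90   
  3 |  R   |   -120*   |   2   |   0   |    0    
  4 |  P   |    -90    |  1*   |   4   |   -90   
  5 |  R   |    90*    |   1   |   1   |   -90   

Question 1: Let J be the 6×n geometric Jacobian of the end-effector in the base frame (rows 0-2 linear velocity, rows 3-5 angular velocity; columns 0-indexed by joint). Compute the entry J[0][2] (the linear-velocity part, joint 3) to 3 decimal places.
-0.802

axis z_2 = (0.7071,-0.7071,0.0000); lever o_n−o_2 = (-1.3888,-4.2173,1.1340)
cross product → J_v[:, 2] = (-0.8018,-0.8018,-3.9641)
J_ω[:, 2] = z_2
entry J[0][2] = -0.8018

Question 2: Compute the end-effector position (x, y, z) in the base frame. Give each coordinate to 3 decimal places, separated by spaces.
0.025 -2.803 4.134

after link 1: o_1 = (0.0000, 0.0000, 0.0000)
after link 2: o_2 = (1.4142, 1.4142, 3.0000)
after link 3: o_3 = (2.8284, -0.0000, 3.0000)
after link 4: o_4 = (1.0860, -3.1566, 5.0000)
after link 5: o_5 = (0.0254, -2.8030, 4.1340)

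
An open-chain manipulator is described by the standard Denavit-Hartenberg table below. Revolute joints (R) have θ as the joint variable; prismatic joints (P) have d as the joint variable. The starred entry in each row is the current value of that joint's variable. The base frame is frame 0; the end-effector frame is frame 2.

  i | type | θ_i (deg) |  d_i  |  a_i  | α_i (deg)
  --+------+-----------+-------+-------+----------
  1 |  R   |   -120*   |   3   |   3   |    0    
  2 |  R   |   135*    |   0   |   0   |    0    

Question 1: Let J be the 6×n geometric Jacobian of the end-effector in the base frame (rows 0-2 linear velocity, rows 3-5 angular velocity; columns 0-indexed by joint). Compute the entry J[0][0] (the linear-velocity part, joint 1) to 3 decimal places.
2.598

axis z_0 = ẑ; lever o_n−o_0 = (-1.5000,-2.5981,3.0000)
cross product → J_v[:, 0] = (2.5981,-1.5000,0.0000)
J_ω[:, 0] = z_0
entry J[0][0] = 2.5981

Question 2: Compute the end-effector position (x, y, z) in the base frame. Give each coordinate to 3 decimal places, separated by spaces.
-1.500 -2.598 3.000

after link 1: o_1 = (-1.5000, -2.5981, 3.0000)
after link 2: o_2 = (-1.5000, -2.5981, 3.0000)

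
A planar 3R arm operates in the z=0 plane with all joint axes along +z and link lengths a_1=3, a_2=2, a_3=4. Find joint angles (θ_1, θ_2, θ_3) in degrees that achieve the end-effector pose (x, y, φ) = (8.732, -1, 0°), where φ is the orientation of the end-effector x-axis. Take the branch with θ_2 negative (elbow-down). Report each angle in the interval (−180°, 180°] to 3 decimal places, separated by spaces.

wrist centre = target − a_3·(cos φ, sin φ) = (4.7320, -1.0000)
cos θ_2 = (23.3918−3²−2²)/(2·3·2) = 0.8660; θ_2 = -30.0046° (elbow-down)
β = atan2(-1.0000,4.7320) = -11.9326°; ψ = atan2(-1.0001,4.7320) = -11.9343°
θ_1 = β − ψ = 0.0017°
θ_3 = φ − θ_1 − θ_2 = 30.0029° (wrapped to (-180°,180°])

0.002 -30.005 30.003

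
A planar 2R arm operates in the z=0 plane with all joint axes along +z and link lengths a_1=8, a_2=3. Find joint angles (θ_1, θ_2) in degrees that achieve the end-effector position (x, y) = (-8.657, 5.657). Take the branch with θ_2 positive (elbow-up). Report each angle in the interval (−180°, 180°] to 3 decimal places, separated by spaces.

cos θ_2 = (106.9453−8²−3²)/(2·8·3) = 0.7072; θ_2 = 44.9930° (elbow-up)
β = atan2(5.6570,-8.6570) = 146.8370°; ψ = atan2(2.1211,10.1216) = 11.8355°
θ_1 = β − ψ = 135.0015°

135.001 44.993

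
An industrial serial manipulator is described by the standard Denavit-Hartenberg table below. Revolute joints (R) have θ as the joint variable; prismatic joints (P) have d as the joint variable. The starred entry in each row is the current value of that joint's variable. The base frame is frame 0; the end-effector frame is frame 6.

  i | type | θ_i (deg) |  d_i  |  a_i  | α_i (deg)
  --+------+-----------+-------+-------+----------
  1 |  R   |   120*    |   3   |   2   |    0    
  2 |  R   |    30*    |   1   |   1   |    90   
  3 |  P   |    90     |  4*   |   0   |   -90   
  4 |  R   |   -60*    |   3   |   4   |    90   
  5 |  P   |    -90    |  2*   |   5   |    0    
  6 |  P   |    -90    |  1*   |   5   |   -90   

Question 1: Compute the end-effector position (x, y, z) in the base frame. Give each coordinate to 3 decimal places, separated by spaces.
after link 1: o_1 = (-1.0000, 1.7321, 3.0000)
after link 2: o_2 = (-1.8660, 2.2321, 4.0000)
after link 3: o_3 = (0.1340, 5.6962, 4.0000)
after link 4: o_4 = (4.4641, 7.1962, 6.0000)
after link 5: o_5 = (0.6340, 10.5622, 4.2679)
after link 6: o_6 = (-1.2811, 7.2452, 0.9019)

-1.281 7.245 0.902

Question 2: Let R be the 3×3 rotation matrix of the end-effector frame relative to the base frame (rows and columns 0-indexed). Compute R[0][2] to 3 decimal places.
End-effector z-axis (col 2 of R) = (-0.8660,0.5000,-0.0000)
R[0][2] = -0.8660

-0.866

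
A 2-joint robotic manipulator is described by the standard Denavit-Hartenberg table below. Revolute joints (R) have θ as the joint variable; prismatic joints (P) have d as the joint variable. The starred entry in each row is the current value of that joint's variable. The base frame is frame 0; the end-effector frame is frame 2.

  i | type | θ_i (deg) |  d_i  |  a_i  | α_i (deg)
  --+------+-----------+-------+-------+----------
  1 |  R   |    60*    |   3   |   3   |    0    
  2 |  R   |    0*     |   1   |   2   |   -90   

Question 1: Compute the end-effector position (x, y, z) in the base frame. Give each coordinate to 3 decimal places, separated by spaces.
2.500 4.330 4.000

after link 1: o_1 = (1.5000, 2.5981, 3.0000)
after link 2: o_2 = (2.5000, 4.3301, 4.0000)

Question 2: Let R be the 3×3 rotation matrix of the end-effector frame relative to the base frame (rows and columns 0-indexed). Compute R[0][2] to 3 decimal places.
End-effector z-axis (col 2 of R) = (-0.8660,0.5000,0.0000)
R[0][2] = -0.8660

-0.866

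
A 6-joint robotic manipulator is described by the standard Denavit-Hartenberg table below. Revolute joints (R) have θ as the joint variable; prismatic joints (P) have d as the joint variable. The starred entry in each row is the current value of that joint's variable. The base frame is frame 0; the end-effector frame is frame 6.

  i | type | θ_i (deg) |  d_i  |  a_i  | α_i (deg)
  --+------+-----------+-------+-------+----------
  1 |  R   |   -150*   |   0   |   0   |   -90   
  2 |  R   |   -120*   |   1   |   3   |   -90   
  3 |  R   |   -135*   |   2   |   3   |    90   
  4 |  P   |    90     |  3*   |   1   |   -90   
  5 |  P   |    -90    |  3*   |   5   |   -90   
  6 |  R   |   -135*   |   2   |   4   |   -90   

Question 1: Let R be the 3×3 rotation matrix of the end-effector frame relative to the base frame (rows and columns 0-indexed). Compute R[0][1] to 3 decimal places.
End-effector y-axis (col 1 of R) = (0.7500,0.4330,-0.5000)
R[0][1] = 0.7500

0.750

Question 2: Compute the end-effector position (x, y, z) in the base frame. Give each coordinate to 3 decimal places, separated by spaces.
-5.497 2.204 3.663

after link 1: o_1 = (0.0000, 0.0000, 0.0000)
after link 2: o_2 = (1.7990, -0.1160, 2.5981)
after link 3: o_3 = (0.4411, -3.3495, 1.7610)
after link 4: o_4 = (-2.2881, -2.4757, 0.4238)
after link 5: o_5 = (-5.7289, 2.0697, -0.8009)
after link 6: o_6 = (-5.4968, 2.2037, 3.6632)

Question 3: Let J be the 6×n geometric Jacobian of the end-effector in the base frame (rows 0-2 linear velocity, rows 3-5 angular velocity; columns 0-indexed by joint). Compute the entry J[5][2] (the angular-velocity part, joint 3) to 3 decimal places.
0.500

axis z_2 = (-0.7500,-0.4330,0.5000); lever o_n−o_2 = (-7.2959,2.3197,1.0651)
cross product → J_v[:, 2] = (-1.6211,-2.8491,-4.8990)
J_ω[:, 2] = z_2
entry J[5][2] = 0.5000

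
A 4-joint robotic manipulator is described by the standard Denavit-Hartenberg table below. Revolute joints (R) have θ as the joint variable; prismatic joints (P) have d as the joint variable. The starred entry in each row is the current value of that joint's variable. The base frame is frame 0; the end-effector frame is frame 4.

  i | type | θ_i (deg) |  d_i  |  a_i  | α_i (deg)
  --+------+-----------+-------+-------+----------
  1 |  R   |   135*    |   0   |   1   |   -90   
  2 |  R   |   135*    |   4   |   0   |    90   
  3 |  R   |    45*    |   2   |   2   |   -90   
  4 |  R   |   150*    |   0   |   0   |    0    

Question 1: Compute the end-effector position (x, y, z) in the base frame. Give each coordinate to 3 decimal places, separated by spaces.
after link 1: o_1 = (-0.7071, 0.7071, 0.0000)
after link 2: o_2 = (-3.5355, -2.1213, 0.0000)
after link 3: o_3 = (-4.8284, -2.8284, -2.4142)
after link 4: o_4 = (-4.8284, -2.8284, -2.4142)

-4.828 -2.828 -2.414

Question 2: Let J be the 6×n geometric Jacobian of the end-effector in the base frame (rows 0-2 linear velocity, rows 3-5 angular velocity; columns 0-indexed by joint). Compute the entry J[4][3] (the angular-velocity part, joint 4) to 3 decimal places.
axis z_3 = (-0.8536,-0.1464,0.5000); lever o_n−o_3 = (0.0000,0.0000,0.0000)
cross product → J_v[:, 3] = (-0.0000,0.0000,0.0000)
J_ω[:, 3] = z_3
entry J[4][3] = -0.1464

-0.146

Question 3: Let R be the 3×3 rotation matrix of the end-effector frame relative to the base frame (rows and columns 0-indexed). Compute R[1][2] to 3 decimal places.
-0.146

End-effector z-axis (col 2 of R) = (-0.8536,-0.1464,0.5000)
R[1][2] = -0.1464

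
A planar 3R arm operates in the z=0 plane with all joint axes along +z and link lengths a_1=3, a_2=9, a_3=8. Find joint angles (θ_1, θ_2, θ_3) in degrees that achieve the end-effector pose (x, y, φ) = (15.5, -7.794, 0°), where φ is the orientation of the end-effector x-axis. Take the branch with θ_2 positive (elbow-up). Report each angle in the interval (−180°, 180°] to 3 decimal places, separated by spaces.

-92.207 60.004 32.203

wrist centre = target − a_3·(cos φ, sin φ) = (7.5000, -7.7940)
cos θ_2 = (116.9964−3²−9²)/(2·3·9) = 0.4999; θ_2 = 60.0044° (elbow-up)
β = atan2(-7.7940,7.5000) = -46.1013°; ψ = atan2(7.7946,7.4994) = 46.1056°
θ_1 = β − ψ = -92.2069°
θ_3 = φ − θ_1 − θ_2 = 32.2025° (wrapped to (-180°,180°])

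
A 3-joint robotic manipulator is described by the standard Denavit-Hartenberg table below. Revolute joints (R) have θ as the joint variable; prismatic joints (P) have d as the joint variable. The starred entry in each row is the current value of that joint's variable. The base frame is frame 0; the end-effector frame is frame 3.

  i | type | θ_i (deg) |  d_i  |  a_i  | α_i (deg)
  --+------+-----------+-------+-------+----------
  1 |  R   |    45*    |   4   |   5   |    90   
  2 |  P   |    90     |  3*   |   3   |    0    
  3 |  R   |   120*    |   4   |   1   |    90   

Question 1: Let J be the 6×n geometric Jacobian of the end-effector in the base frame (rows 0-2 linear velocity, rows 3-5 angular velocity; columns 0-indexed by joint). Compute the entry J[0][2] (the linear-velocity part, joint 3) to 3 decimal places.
axis z_2 = (0.7071,-0.7071,0.0000); lever o_n−o_2 = (2.2161,-3.4408,-0.5000)
cross product → J_v[:, 2] = (0.3536,0.3536,-0.8660)
J_ω[:, 2] = z_2
entry J[0][2] = 0.3536

0.354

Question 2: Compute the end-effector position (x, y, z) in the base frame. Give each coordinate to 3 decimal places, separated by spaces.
7.873 -2.027 6.500

after link 1: o_1 = (3.5355, 3.5355, 4.0000)
after link 2: o_2 = (5.6569, 1.4142, 7.0000)
after link 3: o_3 = (7.8729, -2.0266, 6.5000)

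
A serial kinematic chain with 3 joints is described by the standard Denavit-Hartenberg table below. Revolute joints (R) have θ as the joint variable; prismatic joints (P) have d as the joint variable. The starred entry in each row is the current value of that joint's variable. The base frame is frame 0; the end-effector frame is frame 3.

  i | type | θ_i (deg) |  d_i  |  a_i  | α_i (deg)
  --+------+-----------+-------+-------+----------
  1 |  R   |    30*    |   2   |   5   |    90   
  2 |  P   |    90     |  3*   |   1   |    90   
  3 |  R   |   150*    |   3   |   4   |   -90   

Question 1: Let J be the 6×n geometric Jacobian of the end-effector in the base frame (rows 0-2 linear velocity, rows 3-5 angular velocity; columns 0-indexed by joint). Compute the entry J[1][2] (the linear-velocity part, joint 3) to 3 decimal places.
3.000

axis z_2 = (0.8660,0.5000,-0.0000); lever o_n−o_2 = (3.5981,-0.2321,-3.4641)
cross product → J_v[:, 2] = (-1.7321,3.0000,-2.0000)
J_ω[:, 2] = z_2
entry J[1][2] = 3.0000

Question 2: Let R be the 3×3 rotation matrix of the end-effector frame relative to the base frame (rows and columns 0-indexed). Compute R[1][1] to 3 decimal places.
-0.500

End-effector y-axis (col 1 of R) = (-0.8660,-0.5000,0.0000)
R[1][1] = -0.5000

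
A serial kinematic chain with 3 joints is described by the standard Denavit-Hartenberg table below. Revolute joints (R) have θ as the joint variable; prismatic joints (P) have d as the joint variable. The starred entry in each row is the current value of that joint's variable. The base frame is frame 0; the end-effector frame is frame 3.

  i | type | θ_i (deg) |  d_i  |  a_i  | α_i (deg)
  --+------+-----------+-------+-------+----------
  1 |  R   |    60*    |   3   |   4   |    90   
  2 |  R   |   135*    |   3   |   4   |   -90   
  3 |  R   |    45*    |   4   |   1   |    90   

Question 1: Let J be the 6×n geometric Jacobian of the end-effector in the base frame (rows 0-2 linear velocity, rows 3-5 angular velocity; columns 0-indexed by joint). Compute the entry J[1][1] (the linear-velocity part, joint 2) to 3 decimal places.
-0.433

axis z_1 = (0.8660,-0.5000,0.0000); lever o_n−o_1 = (-1.0927,-6.4784,0.5000)
cross product → J_v[:, 1] = (-0.2500,-0.4330,-6.1569)
J_ω[:, 1] = z_1
entry J[1][1] = -0.4330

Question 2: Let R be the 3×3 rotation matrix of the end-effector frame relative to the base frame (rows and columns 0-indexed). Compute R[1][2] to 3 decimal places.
-0.787

End-effector z-axis (col 2 of R) = (0.3624,-0.7866,0.5000)
R[1][2] = -0.7866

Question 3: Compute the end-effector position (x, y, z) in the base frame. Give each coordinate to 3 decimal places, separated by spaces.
0.907 -3.014 3.500

after link 1: o_1 = (2.0000, 3.4641, 3.0000)
after link 2: o_2 = (3.1839, -0.4854, 5.8284)
after link 3: o_3 = (0.9073, -3.0143, 3.5000)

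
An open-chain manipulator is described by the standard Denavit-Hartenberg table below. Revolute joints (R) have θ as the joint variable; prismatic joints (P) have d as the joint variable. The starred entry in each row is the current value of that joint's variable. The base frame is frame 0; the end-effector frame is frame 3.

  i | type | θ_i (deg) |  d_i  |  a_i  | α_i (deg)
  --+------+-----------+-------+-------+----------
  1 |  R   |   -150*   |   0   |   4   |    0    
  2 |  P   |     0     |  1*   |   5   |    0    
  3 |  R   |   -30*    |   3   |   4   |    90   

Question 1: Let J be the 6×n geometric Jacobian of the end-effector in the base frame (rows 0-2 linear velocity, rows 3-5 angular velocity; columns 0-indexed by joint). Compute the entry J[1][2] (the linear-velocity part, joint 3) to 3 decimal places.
axis z_2 = (0.0000,0.0000,1.0000); lever o_n−o_2 = (-4.0000,0.0000,3.0000)
cross product → J_v[:, 2] = (0.0000,-4.0000,0.0000)
J_ω[:, 2] = z_2
entry J[1][2] = -4.0000

-4.000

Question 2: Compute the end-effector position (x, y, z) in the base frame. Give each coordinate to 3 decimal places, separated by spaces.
-11.794 -4.500 4.000

after link 1: o_1 = (-3.4641, -2.0000, 0.0000)
after link 2: o_2 = (-7.7942, -4.5000, 1.0000)
after link 3: o_3 = (-11.7942, -4.5000, 4.0000)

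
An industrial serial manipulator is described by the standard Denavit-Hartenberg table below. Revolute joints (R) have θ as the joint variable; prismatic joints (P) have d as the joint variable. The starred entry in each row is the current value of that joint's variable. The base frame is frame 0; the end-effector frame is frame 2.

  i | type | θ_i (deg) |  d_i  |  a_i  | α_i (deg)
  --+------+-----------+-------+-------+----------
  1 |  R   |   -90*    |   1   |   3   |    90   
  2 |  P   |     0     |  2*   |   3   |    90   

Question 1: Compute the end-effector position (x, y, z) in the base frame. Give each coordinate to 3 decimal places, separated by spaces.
-2.000 -6.000 1.000

after link 1: o_1 = (0.0000, -3.0000, 1.0000)
after link 2: o_2 = (-2.0000, -6.0000, 1.0000)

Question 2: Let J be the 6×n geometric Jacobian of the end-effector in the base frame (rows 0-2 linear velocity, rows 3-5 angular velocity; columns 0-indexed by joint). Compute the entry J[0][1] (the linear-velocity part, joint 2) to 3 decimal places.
-1.000

prismatic axis z_1 = (-1.0000,-0.0000,0.0000)
J_v[:, 1] = z_1; J_ω[:, 1] = (0,0,0)
entry J[0][1] = -1.0000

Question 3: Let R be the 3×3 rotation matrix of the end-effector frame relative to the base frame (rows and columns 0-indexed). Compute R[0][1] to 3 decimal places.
End-effector y-axis (col 1 of R) = (-1.0000,-0.0000,0.0000)
R[0][1] = -1.0000

-1.000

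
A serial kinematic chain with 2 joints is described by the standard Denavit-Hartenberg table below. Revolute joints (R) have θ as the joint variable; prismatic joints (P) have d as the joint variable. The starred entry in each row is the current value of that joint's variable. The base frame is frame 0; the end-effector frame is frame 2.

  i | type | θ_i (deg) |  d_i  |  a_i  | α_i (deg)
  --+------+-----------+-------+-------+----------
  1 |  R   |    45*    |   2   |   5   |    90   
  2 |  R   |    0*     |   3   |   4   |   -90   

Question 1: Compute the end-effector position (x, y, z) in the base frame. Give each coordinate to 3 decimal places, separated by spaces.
after link 1: o_1 = (3.5355, 3.5355, 2.0000)
after link 2: o_2 = (8.4853, 4.2426, 2.0000)

8.485 4.243 2.000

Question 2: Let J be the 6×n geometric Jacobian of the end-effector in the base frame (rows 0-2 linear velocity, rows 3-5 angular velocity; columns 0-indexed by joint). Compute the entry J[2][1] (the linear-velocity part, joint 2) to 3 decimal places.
4.000

axis z_1 = (0.7071,-0.7071,0.0000); lever o_n−o_1 = (4.9497,0.7071,0.0000)
cross product → J_v[:, 1] = (-0.0000,0.0000,4.0000)
J_ω[:, 1] = z_1
entry J[2][1] = 4.0000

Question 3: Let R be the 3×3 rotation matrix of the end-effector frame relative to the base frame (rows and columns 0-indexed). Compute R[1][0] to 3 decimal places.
End-effector x-axis (col 0 of R) = (0.7071,0.7071,0.0000)
R[1][0] = 0.7071

0.707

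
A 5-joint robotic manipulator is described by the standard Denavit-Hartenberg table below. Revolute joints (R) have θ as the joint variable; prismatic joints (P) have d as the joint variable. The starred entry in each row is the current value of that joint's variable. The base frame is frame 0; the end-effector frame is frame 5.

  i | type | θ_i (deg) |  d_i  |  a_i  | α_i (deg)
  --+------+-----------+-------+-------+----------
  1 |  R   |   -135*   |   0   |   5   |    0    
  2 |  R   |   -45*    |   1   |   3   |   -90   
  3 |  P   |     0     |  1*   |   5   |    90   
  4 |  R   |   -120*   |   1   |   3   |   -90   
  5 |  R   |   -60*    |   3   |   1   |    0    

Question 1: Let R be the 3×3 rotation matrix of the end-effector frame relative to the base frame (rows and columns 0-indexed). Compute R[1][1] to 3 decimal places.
End-effector y-axis (col 1 of R) = (0.4330,0.7500,-0.5000)
R[1][1] = 0.7500

0.750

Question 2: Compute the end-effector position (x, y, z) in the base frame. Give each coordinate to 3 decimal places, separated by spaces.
after link 1: o_1 = (-3.5355, -3.5355, 0.0000)
after link 2: o_2 = (-6.5355, -3.5355, 1.0000)
after link 3: o_3 = (-11.5355, -4.5355, 1.0000)
after link 4: o_4 = (-10.0355, -1.9375, 2.0000)
after link 5: o_5 = (-12.3836, -0.0044, 2.8660)

-12.384 -0.004 2.866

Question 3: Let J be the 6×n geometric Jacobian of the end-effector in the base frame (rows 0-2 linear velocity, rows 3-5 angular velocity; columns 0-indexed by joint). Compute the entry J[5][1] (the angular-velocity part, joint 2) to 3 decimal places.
1.000

axis z_1 = (0.0000,0.0000,1.0000); lever o_n−o_1 = (-8.8481,3.5311,2.8660)
cross product → J_v[:, 1] = (-3.5311,-8.8481,0.0000)
J_ω[:, 1] = z_1
entry J[5][1] = 1.0000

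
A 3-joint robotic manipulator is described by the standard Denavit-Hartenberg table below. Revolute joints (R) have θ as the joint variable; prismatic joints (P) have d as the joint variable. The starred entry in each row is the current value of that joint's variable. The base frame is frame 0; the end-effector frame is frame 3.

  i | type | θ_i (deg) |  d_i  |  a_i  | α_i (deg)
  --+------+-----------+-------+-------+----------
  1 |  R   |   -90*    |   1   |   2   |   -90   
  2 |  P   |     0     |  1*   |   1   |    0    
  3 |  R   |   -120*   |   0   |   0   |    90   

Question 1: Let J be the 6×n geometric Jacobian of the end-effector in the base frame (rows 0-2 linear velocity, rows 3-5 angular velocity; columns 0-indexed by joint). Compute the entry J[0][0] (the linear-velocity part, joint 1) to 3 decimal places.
axis z_0 = ẑ; lever o_n−o_0 = (1.0000,-3.0000,1.0000)
cross product → J_v[:, 0] = (3.0000,1.0000,-0.0000)
J_ω[:, 0] = z_0
entry J[0][0] = 3.0000

3.000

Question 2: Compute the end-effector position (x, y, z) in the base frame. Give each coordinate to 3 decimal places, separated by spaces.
after link 1: o_1 = (0.0000, -2.0000, 1.0000)
after link 2: o_2 = (1.0000, -3.0000, 1.0000)
after link 3: o_3 = (1.0000, -3.0000, 1.0000)

1.000 -3.000 1.000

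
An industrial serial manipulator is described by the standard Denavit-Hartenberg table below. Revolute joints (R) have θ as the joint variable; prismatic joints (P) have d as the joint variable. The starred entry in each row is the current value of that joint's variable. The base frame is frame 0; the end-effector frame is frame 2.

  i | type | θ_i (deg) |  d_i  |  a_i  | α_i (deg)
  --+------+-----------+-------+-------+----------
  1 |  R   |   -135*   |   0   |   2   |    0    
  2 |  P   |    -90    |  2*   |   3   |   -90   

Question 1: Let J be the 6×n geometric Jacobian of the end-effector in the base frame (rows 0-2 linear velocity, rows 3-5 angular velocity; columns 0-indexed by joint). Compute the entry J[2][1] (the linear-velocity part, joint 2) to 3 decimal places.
1.000

prismatic axis z_1 = (0.0000,0.0000,1.0000)
J_v[:, 1] = z_1; J_ω[:, 1] = (0,0,0)
entry J[2][1] = 1.0000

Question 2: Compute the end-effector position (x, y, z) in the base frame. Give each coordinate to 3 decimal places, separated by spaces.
after link 1: o_1 = (-1.4142, -1.4142, 0.0000)
after link 2: o_2 = (-3.5355, 0.7071, 2.0000)

-3.536 0.707 2.000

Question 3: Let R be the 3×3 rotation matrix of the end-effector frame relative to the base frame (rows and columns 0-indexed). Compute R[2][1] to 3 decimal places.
End-effector y-axis (col 1 of R) = (-0.0000,-0.0000,-1.0000)
R[2][1] = -1.0000

-1.000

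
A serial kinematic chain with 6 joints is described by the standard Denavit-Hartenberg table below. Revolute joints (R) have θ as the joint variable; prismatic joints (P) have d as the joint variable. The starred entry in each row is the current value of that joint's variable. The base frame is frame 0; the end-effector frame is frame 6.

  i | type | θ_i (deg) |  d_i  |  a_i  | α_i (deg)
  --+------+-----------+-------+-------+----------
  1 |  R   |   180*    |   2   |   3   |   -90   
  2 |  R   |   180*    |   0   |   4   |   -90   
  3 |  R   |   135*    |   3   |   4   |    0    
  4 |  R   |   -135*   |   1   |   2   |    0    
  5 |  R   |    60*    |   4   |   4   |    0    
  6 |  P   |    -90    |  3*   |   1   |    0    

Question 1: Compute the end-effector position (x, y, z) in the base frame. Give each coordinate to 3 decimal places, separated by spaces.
3.038 5.793 13.000

after link 1: o_1 = (-3.0000, 0.0000, 2.0000)
after link 2: o_2 = (1.0000, -0.0000, 2.0000)
after link 3: o_3 = (-1.8284, 2.8284, 5.0000)
after link 4: o_4 = (0.1716, 2.8284, 6.0000)
after link 5: o_5 = (2.1716, 6.2925, 10.0000)
after link 6: o_6 = (3.0376, 5.7925, 13.0000)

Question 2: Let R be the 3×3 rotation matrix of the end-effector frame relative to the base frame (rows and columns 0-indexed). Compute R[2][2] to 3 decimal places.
End-effector z-axis (col 2 of R) = (0.0000,-0.0000,1.0000)
R[2][2] = 1.0000

1.000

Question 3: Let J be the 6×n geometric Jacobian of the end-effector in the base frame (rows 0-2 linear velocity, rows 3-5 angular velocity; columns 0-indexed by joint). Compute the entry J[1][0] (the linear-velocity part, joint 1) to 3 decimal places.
axis z_0 = ẑ; lever o_n−o_0 = (3.0376,5.7925,13.0000)
cross product → J_v[:, 0] = (-5.7925,3.0376,0.0000)
J_ω[:, 0] = z_0
entry J[1][0] = 3.0376

3.038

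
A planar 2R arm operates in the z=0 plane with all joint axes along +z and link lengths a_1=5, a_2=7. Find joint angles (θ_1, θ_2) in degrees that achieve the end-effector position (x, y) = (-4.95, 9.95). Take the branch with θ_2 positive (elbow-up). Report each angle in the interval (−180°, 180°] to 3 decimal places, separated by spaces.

90.006 44.991

cos θ_2 = (123.5050−5²−7²)/(2·5·7) = 0.7072; θ_2 = 44.9913° (elbow-up)
β = atan2(9.9500,-4.9500) = 116.4498°; ψ = atan2(4.9490,9.9505) = 26.4440°
θ_1 = β − ψ = 90.0058°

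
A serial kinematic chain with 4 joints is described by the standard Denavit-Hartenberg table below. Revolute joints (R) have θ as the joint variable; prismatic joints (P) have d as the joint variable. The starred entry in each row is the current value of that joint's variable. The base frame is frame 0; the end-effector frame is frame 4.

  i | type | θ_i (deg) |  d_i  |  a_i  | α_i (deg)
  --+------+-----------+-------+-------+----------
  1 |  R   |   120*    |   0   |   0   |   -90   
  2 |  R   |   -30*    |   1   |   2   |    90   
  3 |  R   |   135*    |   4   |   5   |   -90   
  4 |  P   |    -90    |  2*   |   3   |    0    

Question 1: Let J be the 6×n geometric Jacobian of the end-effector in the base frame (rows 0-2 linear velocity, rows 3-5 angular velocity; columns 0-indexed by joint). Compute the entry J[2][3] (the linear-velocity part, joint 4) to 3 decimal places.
-0.354

prismatic axis z_3 = (0.9186,-0.1768,-0.3536)
J_v[:, 3] = z_3; J_ω[:, 3] = (0,0,0)
entry J[2][3] = -0.3536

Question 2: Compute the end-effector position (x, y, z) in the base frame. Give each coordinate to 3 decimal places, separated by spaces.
after link 1: o_1 = (0.0000, 0.0000, 0.0000)
after link 2: o_2 = (-1.7321, 1.0000, 1.0000)
after link 3: o_3 = (-2.2630, -5.1515, 2.6963)
after link 4: o_4 = (0.3241, -6.8041, 4.5873)

0.324 -6.804 4.587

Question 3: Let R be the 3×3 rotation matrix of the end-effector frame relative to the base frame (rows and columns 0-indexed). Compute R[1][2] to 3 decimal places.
-0.177

End-effector z-axis (col 2 of R) = (0.9186,-0.1768,-0.3536)
R[1][2] = -0.1768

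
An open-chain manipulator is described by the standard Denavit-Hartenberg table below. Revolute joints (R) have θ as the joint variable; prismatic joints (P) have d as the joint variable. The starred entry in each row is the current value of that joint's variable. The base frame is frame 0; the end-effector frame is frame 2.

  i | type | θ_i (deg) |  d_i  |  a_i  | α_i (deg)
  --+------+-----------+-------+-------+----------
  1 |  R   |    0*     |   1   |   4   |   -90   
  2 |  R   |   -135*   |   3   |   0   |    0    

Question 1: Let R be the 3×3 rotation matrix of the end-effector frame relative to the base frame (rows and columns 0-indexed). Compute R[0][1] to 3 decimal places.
End-effector y-axis (col 1 of R) = (0.7071,-0.0000,0.7071)
R[0][1] = 0.7071

0.707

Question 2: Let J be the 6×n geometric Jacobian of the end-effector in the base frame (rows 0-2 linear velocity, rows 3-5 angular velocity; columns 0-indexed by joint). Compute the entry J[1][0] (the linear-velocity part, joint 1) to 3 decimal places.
4.000

axis z_0 = ẑ; lever o_n−o_0 = (4.0000,3.0000,1.0000)
cross product → J_v[:, 0] = (-3.0000,4.0000,0.0000)
J_ω[:, 0] = z_0
entry J[1][0] = 4.0000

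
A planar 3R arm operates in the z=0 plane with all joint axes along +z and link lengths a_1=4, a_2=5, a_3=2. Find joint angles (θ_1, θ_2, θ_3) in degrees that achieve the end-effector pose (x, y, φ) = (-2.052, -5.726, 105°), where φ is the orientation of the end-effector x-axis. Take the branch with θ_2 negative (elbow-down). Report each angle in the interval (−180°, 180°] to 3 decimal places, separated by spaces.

-67.657 -60.005 -127.338

wrist centre = target − a_3·(cos φ, sin φ) = (-1.5344, -7.6579)
cos θ_2 = (60.9970−4²−5²)/(2·4·5) = 0.4999; θ_2 = -60.0050° (elbow-down)
β = atan2(-7.6579,-1.5344) = -101.3300°; ψ = atan2(-4.3303,6.4996) = -33.6734°
θ_1 = β − ψ = -67.6566°
θ_3 = φ − θ_1 − θ_2 = -127.3383° (wrapped to (-180°,180°])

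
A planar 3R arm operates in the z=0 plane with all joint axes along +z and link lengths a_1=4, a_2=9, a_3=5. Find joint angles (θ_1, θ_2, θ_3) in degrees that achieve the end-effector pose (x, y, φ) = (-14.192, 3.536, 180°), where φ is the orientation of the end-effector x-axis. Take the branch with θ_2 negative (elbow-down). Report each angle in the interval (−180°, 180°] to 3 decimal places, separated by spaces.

-135.001 -90.003 45.004

wrist centre = target − a_3·(cos φ, sin φ) = (-9.1920, 3.5360)
cos θ_2 = (96.9962−4²−9²)/(2·4·9) = -0.0001; θ_2 = -90.0031° (elbow-down)
β = atan2(3.5360,-9.1920) = 158.9591°; ψ = atan2(-9.0000,3.9995) = -66.0401°
θ_1 = β − ψ = 224.9992°
θ_3 = φ − θ_1 − θ_2 = 45.0038° (wrapped to (-180°,180°])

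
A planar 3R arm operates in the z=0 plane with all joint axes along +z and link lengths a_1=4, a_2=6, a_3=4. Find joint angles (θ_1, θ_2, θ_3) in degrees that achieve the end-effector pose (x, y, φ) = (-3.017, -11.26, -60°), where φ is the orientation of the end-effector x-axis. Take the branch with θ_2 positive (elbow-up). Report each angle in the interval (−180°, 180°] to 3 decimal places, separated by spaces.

wrist centre = target − a_3·(cos φ, sin φ) = (-5.0170, -7.7959)
cos θ_2 = (85.9463−4²−6²)/(2·4·6) = 0.7072; θ_2 = 44.9912° (elbow-up)
β = atan2(-7.7959,-5.0170) = -122.7630°; ψ = atan2(4.2420,8.2433) = 27.2303°
θ_1 = β − ψ = -149.9934°
θ_3 = φ − θ_1 − θ_2 = 45.0021° (wrapped to (-180°,180°])

-149.993 44.991 45.002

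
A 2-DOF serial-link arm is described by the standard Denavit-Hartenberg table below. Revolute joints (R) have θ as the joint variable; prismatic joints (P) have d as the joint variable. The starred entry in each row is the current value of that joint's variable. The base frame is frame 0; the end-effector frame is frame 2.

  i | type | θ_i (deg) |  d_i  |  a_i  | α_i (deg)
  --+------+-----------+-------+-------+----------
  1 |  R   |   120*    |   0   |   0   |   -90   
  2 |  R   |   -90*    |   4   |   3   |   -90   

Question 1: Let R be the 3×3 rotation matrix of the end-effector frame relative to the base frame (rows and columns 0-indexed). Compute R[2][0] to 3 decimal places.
1.000

End-effector x-axis (col 0 of R) = (0.0000,0.0000,1.0000)
R[2][0] = 1.0000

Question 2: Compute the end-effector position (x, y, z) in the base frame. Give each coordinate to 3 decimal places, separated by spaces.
-3.464 -2.000 3.000

after link 1: o_1 = (0.0000, 0.0000, 0.0000)
after link 2: o_2 = (-3.4641, -2.0000, 3.0000)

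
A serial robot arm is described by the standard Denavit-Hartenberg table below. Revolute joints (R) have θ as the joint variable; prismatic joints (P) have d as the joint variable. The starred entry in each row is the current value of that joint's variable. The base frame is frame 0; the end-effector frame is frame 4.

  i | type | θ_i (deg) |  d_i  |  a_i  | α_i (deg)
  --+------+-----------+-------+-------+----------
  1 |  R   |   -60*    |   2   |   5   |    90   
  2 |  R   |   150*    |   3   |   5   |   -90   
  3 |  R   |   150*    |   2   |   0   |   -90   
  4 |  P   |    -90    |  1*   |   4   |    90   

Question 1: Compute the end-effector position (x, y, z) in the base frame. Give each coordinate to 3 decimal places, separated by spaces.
after link 1: o_1 = (2.5000, -4.3301, 2.0000)
after link 2: o_2 = (-2.2631, -2.0801, 4.5000)
after link 3: o_3 = (-2.7631, -1.2141, 2.7679)
after link 4: o_4 = (-4.2966, -0.2901, -0.9462)

-4.297 -0.290 -0.946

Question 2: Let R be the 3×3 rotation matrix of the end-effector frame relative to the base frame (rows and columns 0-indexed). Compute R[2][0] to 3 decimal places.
End-effector x-axis (col 0 of R) = (-0.2500,0.4330,-0.8660)
R[2][0] = -0.8660

-0.866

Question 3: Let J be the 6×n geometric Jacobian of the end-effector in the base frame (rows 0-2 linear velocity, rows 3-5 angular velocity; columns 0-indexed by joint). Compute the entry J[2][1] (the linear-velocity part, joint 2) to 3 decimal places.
axis z_1 = (-0.8660,-0.5000,0.0000); lever o_n−o_1 = (-6.7966,4.0401,-2.9462)
cross product → J_v[:, 1] = (1.4731,-2.5514,-6.8971)
J_ω[:, 1] = z_1
entry J[2][1] = -6.8971

-6.897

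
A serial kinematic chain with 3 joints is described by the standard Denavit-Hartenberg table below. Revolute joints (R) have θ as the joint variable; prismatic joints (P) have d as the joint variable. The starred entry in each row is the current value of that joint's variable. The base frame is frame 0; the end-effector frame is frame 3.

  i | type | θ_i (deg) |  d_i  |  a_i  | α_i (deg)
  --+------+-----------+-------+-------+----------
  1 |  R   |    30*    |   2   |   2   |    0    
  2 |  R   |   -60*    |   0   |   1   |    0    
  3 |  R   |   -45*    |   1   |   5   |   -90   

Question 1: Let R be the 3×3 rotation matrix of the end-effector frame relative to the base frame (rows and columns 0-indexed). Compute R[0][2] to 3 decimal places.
0.966

End-effector z-axis (col 2 of R) = (0.9659,0.2588,0.0000)
R[0][2] = 0.9659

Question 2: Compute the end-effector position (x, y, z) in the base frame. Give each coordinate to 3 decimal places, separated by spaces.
after link 1: o_1 = (1.7321, 1.0000, 2.0000)
after link 2: o_2 = (2.5981, 0.5000, 2.0000)
after link 3: o_3 = (3.8922, -4.3296, 3.0000)

3.892 -4.330 3.000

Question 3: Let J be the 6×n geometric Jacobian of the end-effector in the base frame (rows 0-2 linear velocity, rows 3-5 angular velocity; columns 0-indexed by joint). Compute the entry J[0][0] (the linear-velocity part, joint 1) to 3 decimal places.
4.330

axis z_0 = ẑ; lever o_n−o_0 = (3.8922,-4.3296,3.0000)
cross product → J_v[:, 0] = (4.3296,3.8922,-0.0000)
J_ω[:, 0] = z_0
entry J[0][0] = 4.3296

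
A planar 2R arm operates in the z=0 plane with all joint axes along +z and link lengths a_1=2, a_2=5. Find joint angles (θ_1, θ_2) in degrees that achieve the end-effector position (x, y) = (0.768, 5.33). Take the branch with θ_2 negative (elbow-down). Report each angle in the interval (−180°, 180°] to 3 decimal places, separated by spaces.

150.002 -90.004

cos θ_2 = (28.9987−2²−5²)/(2·2·5) = -0.0001; θ_2 = -90.0037° (elbow-down)
β = atan2(5.3300,0.7680) = 81.8007°; ψ = atan2(-5.0000,1.9997) = -68.2017°
θ_1 = β − ψ = 150.0024°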